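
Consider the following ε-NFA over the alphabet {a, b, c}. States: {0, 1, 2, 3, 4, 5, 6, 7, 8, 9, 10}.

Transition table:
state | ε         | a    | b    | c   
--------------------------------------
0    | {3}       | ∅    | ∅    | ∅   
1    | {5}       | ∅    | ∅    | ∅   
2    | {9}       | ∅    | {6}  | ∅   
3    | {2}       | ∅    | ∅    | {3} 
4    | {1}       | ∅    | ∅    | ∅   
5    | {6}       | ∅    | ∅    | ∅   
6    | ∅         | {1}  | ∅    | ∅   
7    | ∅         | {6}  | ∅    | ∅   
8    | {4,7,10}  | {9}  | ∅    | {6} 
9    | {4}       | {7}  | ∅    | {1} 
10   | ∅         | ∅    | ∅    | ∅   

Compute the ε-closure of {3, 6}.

Start with {3, 6}.
From 3 via ε: add 2.
From 2 via ε: add 9.
From 9 via ε: add 4.
From 4 via ε: add 1.
From 1 via ε: add 5.
No new states can be added; the closed set is {1, 2, 3, 4, 5, 6, 9}.

{1, 2, 3, 4, 5, 6, 9}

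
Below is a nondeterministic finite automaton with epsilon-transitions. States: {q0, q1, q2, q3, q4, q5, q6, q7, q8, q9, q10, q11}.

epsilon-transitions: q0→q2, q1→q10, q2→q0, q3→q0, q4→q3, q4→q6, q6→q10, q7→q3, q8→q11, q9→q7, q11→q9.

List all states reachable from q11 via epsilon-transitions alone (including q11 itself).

{q0, q2, q3, q7, q9, q11}

Start with {q11}.
From q11 via epsilon: add q9.
From q9 via epsilon: add q7.
From q7 via epsilon: add q3.
From q3 via epsilon: add q0.
From q0 via epsilon: add q2.
No new states can be added; the closed set is {q0, q2, q3, q7, q9, q11}.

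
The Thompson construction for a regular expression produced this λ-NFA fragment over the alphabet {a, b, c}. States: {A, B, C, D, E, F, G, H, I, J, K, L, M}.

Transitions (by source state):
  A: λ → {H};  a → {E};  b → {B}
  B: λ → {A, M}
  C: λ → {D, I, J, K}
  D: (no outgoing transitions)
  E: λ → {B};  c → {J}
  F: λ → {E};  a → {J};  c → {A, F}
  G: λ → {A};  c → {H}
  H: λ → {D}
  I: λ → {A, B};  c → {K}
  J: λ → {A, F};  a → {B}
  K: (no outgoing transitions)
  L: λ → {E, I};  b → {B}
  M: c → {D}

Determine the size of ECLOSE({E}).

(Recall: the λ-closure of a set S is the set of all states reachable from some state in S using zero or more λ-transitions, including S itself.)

Start with {E}.
From E via λ: add B.
From B via λ: add A, M.
From A via λ: add H.
From H via λ: add D.
λ-closure = {A, B, D, E, H, M}, which has 6 states.

6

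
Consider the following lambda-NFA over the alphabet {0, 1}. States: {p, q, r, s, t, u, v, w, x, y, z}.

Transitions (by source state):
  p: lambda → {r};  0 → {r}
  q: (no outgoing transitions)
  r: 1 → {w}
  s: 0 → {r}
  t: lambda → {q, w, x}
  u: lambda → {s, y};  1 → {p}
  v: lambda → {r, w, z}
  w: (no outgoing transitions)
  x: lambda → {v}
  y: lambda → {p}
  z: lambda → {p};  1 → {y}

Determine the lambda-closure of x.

Start with {x}.
From x via lambda: add v.
From v via lambda: add r, w, z.
From z via lambda: add p.
No new states can be added; the closed set is {p, r, v, w, x, z}.

{p, r, v, w, x, z}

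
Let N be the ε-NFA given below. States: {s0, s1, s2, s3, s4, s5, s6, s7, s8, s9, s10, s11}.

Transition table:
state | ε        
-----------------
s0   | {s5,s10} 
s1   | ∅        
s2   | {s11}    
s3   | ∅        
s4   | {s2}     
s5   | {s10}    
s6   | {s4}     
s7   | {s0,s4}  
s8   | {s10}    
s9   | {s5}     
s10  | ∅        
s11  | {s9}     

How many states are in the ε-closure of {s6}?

7

Start with {s6}.
From s6 via ε: add s4.
From s4 via ε: add s2.
From s2 via ε: add s11.
From s11 via ε: add s9.
From s9 via ε: add s5.
From s5 via ε: add s10.
ε-closure = {s2, s4, s5, s6, s9, s10, s11}, which has 7 states.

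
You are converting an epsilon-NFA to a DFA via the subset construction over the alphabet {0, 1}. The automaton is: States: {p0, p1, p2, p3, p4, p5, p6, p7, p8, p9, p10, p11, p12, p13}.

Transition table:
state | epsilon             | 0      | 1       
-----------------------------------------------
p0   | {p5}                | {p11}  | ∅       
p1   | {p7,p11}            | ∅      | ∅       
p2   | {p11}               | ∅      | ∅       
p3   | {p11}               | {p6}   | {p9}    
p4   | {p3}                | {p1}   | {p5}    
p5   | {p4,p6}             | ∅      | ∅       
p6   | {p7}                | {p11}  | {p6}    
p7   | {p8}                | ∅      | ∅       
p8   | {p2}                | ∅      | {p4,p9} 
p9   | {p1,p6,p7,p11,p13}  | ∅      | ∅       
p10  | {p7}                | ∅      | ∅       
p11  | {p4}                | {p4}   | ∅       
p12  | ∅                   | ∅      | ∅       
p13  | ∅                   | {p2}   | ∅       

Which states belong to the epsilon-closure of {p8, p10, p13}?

Start with {p8, p10, p13}.
From p8 via epsilon: add p2.
From p10 via epsilon: add p7.
From p2 via epsilon: add p11.
From p11 via epsilon: add p4.
From p4 via epsilon: add p3.
No new states can be added; the closed set is {p2, p3, p4, p7, p8, p10, p11, p13}.

{p2, p3, p4, p7, p8, p10, p11, p13}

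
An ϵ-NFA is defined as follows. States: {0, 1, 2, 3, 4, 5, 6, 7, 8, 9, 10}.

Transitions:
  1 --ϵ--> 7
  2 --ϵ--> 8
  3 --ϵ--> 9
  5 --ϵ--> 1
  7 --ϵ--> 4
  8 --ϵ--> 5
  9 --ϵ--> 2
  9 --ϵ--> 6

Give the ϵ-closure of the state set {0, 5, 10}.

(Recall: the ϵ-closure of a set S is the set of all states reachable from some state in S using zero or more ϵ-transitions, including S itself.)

Start with {0, 5, 10}.
From 5 via ϵ: add 1.
From 1 via ϵ: add 7.
From 7 via ϵ: add 4.
No new states can be added; the closed set is {0, 1, 4, 5, 7, 10}.

{0, 1, 4, 5, 7, 10}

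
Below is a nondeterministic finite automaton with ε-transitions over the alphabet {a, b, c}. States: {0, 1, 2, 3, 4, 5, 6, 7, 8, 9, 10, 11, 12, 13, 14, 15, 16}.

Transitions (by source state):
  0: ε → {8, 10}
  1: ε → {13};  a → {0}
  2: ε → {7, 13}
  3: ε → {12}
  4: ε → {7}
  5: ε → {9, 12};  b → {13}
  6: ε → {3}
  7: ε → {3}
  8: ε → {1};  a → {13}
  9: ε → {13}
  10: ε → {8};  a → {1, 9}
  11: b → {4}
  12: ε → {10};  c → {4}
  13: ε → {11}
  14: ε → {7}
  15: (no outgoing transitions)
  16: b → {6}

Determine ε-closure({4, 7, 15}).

Start with {4, 7, 15}.
From 7 via ε: add 3.
From 3 via ε: add 12.
From 12 via ε: add 10.
From 10 via ε: add 8.
From 8 via ε: add 1.
From 1 via ε: add 13.
From 13 via ε: add 11.
No new states can be added; the closed set is {1, 3, 4, 7, 8, 10, 11, 12, 13, 15}.

{1, 3, 4, 7, 8, 10, 11, 12, 13, 15}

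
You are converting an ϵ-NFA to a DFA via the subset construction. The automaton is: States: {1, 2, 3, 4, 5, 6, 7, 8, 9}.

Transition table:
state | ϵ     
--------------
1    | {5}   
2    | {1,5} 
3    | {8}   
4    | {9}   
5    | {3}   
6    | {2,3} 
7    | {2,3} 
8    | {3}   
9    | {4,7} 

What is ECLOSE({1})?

{1, 3, 5, 8}

Start with {1}.
From 1 via ϵ: add 5.
From 5 via ϵ: add 3.
From 3 via ϵ: add 8.
No new states can be added; the closed set is {1, 3, 5, 8}.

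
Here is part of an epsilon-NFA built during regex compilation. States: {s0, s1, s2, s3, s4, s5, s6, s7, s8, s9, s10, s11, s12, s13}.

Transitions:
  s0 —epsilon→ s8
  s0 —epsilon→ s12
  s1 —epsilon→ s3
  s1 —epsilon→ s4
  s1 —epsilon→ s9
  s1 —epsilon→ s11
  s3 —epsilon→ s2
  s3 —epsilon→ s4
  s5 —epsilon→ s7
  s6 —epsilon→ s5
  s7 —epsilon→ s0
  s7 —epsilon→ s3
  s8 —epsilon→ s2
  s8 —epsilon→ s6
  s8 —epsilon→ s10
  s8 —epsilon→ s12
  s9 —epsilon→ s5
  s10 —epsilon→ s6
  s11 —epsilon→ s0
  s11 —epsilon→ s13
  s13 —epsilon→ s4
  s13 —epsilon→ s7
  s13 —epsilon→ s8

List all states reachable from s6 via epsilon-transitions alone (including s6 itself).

{s0, s2, s3, s4, s5, s6, s7, s8, s10, s12}

Start with {s6}.
From s6 via epsilon: add s5.
From s5 via epsilon: add s7.
From s7 via epsilon: add s0, s3.
From s0 via epsilon: add s8, s12.
From s3 via epsilon: add s2, s4.
From s8 via epsilon: add s10.
No new states can be added; the closed set is {s0, s2, s3, s4, s5, s6, s7, s8, s10, s12}.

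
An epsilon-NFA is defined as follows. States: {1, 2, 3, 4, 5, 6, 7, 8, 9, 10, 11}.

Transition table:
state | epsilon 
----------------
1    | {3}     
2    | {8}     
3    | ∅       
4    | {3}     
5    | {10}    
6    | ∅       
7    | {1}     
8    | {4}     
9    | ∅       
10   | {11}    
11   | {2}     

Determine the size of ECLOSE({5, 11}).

Start with {5, 11}.
From 5 via epsilon: add 10.
From 11 via epsilon: add 2.
From 2 via epsilon: add 8.
From 8 via epsilon: add 4.
From 4 via epsilon: add 3.
epsilon-closure = {2, 3, 4, 5, 8, 10, 11}, which has 7 states.

7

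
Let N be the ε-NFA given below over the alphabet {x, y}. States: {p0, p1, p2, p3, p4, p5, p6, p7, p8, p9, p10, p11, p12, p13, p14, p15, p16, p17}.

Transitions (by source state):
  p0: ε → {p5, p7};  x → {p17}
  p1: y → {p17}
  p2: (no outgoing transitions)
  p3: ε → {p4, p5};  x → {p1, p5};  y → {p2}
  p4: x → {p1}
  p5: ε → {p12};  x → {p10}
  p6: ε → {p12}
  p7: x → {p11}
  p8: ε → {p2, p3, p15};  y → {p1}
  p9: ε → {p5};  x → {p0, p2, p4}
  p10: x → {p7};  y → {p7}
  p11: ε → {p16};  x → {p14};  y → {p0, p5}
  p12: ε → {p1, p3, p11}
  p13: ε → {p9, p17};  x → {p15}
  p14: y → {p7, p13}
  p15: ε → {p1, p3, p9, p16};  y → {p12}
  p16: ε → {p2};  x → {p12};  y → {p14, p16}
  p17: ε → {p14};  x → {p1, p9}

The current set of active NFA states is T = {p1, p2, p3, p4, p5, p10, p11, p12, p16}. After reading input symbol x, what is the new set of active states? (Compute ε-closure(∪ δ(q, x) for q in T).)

p3 on x → {p1, p5}.
p4 on x → {p1}.
p5 on x → {p10}.
p10 on x → {p7}.
p11 on x → {p14}.
p16 on x → {p12}.
No x-transition from p1, p2, p12.
Union after reading x: {p1, p5, p7, p10, p12, p14}.
Now take the ε-closure:
From p12 via ε: add p3, p11.
From p3 via ε: add p4.
From p11 via ε: add p16.
From p16 via ε: add p2.
No new states can be added; the closed set is {p1, p2, p3, p4, p5, p7, p10, p11, p12, p14, p16}.

{p1, p2, p3, p4, p5, p7, p10, p11, p12, p14, p16}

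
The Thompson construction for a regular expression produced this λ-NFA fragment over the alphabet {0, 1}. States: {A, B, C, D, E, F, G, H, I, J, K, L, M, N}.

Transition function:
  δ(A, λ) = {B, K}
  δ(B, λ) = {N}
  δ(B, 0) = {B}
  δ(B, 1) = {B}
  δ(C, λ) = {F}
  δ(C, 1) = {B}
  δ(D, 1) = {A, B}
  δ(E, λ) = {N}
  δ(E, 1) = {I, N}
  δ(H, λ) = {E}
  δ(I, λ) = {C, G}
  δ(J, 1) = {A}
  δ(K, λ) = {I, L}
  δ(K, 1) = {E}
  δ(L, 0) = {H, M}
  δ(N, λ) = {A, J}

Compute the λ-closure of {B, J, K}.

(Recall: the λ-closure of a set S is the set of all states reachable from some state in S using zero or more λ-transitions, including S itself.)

Start with {B, J, K}.
From B via λ: add N.
From K via λ: add I, L.
From I via λ: add C, G.
From N via λ: add A.
From C via λ: add F.
No new states can be added; the closed set is {A, B, C, F, G, I, J, K, L, N}.

{A, B, C, F, G, I, J, K, L, N}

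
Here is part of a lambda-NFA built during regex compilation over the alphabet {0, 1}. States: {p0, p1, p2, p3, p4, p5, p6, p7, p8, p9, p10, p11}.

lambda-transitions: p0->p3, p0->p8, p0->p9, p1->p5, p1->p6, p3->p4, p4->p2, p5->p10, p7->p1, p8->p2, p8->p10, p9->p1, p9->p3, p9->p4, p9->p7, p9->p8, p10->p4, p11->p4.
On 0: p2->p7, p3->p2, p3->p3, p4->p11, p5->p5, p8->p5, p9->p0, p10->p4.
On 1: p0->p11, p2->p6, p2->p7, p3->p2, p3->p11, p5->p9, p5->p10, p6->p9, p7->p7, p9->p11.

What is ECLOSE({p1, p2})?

{p1, p2, p4, p5, p6, p10}

Start with {p1, p2}.
From p1 via lambda: add p5, p6.
From p5 via lambda: add p10.
From p10 via lambda: add p4.
No new states can be added; the closed set is {p1, p2, p4, p5, p6, p10}.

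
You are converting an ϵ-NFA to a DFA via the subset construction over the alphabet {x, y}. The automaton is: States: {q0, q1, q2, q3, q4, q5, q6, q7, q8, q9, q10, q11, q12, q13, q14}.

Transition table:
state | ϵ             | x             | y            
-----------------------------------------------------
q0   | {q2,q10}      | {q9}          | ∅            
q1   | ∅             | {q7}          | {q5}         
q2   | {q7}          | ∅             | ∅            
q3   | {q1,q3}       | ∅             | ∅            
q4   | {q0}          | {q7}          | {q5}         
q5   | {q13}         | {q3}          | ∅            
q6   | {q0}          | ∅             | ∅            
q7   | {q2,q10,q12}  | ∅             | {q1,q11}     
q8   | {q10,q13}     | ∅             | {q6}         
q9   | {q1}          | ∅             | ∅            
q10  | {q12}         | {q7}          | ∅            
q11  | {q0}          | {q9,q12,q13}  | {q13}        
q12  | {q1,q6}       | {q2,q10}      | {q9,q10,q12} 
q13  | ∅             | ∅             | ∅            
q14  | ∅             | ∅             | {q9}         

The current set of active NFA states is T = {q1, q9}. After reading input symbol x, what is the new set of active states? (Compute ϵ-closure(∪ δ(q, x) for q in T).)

{q0, q1, q2, q6, q7, q10, q12}

q1 on x → {q7}.
No x-transition from q9.
Union after reading x: {q7}.
Now take the ϵ-closure:
From q7 via ϵ: add q2, q10, q12.
From q12 via ϵ: add q1, q6.
From q6 via ϵ: add q0.
No new states can be added; the closed set is {q0, q1, q2, q6, q7, q10, q12}.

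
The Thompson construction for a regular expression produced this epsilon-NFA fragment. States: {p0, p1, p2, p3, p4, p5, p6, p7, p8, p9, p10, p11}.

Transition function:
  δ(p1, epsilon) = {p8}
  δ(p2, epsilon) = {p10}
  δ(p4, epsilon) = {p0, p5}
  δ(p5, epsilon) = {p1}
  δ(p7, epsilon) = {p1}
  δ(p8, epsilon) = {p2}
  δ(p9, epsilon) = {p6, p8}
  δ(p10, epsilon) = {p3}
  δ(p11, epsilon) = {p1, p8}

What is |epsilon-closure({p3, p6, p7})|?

7

Start with {p3, p6, p7}.
From p7 via epsilon: add p1.
From p1 via epsilon: add p8.
From p8 via epsilon: add p2.
From p2 via epsilon: add p10.
epsilon-closure = {p1, p2, p3, p6, p7, p8, p10}, which has 7 states.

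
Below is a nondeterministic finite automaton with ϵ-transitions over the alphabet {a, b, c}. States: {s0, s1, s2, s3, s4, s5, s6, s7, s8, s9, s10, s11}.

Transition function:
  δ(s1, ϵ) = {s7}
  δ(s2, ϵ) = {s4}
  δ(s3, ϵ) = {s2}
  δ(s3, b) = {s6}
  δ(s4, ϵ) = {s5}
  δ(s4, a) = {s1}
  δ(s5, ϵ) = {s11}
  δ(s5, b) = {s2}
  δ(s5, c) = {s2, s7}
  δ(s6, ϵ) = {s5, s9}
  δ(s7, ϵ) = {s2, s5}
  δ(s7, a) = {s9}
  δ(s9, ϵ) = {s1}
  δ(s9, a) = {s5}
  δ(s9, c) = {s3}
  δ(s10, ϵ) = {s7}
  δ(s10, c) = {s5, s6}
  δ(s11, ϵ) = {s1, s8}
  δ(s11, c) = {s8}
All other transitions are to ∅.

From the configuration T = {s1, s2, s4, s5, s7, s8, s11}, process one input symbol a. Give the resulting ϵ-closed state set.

s4 on a → {s1}.
s7 on a → {s9}.
No a-transition from s1, s2, s5, s8, s11.
Union after reading a: {s1, s9}.
Now take the ϵ-closure:
From s1 via ϵ: add s7.
From s7 via ϵ: add s2, s5.
From s2 via ϵ: add s4.
From s5 via ϵ: add s11.
From s11 via ϵ: add s8.
No new states can be added; the closed set is {s1, s2, s4, s5, s7, s8, s9, s11}.

{s1, s2, s4, s5, s7, s8, s9, s11}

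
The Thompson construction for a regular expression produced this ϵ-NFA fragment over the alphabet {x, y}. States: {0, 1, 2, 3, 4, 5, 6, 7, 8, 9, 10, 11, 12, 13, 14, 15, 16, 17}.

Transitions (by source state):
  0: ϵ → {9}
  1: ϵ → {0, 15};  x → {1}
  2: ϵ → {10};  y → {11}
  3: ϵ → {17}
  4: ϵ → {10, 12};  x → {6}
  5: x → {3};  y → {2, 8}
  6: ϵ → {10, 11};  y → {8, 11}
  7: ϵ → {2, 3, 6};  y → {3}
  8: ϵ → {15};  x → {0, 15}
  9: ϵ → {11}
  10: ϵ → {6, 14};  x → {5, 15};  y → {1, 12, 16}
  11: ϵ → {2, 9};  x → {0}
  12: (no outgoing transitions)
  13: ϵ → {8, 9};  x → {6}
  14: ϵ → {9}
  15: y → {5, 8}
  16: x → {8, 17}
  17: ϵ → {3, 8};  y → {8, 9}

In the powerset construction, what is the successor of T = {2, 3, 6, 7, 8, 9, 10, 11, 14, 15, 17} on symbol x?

8 on x → {0, 15}.
10 on x → {5, 15}.
11 on x → {0}.
No x-transition from 2, 3, 6, 7, 9, 14, 15, 17.
Union after reading x: {0, 5, 15}.
Now take the ϵ-closure:
From 0 via ϵ: add 9.
From 9 via ϵ: add 11.
From 11 via ϵ: add 2.
From 2 via ϵ: add 10.
From 10 via ϵ: add 6, 14.
No new states can be added; the closed set is {0, 2, 5, 6, 9, 10, 11, 14, 15}.

{0, 2, 5, 6, 9, 10, 11, 14, 15}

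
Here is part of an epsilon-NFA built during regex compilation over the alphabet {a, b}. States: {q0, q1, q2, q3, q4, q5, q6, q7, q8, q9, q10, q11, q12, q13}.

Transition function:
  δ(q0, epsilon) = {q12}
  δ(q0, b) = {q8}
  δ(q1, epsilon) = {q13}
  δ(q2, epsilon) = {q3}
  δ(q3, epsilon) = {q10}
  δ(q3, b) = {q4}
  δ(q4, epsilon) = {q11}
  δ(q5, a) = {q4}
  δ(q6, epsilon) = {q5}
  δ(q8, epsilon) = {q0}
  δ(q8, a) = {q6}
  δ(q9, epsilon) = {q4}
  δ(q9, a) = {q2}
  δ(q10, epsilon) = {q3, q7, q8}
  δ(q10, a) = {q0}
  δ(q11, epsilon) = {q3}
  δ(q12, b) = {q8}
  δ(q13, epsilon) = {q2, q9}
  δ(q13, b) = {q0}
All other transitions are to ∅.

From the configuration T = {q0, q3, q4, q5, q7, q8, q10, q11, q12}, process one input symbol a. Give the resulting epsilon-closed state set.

{q0, q3, q4, q5, q6, q7, q8, q10, q11, q12}

q5 on a → {q4}.
q8 on a → {q6}.
q10 on a → {q0}.
No a-transition from q0, q3, q4, q7, q11, q12.
Union after reading a: {q0, q4, q6}.
Now take the epsilon-closure:
From q0 via epsilon: add q12.
From q4 via epsilon: add q11.
From q6 via epsilon: add q5.
From q11 via epsilon: add q3.
From q3 via epsilon: add q10.
From q10 via epsilon: add q7, q8.
No new states can be added; the closed set is {q0, q3, q4, q5, q6, q7, q8, q10, q11, q12}.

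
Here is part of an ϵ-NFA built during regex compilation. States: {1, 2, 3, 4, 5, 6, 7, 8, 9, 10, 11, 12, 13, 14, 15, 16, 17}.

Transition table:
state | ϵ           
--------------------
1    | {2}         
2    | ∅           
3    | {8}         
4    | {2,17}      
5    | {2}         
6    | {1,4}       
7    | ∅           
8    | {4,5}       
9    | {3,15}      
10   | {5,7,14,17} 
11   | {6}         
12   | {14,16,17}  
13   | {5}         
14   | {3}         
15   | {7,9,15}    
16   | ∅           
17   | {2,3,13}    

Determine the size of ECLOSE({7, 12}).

11

Start with {7, 12}.
From 12 via ϵ: add 14, 16, 17.
From 14 via ϵ: add 3.
From 17 via ϵ: add 2, 13.
From 3 via ϵ: add 8.
From 13 via ϵ: add 5.
From 8 via ϵ: add 4.
ϵ-closure = {2, 3, 4, 5, 7, 8, 12, 13, 14, 16, 17}, which has 11 states.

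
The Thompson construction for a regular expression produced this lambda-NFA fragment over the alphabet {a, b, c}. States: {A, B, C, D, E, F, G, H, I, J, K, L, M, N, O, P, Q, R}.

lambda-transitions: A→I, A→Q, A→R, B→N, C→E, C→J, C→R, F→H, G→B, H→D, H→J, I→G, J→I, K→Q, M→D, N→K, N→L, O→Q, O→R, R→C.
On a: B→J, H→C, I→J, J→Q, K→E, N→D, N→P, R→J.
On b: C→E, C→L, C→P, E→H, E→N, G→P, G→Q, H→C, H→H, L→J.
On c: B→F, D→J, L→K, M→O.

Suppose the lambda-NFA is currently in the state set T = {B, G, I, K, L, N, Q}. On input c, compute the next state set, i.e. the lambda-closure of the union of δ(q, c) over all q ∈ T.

{B, D, F, G, H, I, J, K, L, N, Q}

B on c → {F}.
L on c → {K}.
No c-transition from G, I, K, N, Q.
Union after reading c: {F, K}.
Now take the lambda-closure:
From F via lambda: add H.
From K via lambda: add Q.
From H via lambda: add D, J.
From J via lambda: add I.
From I via lambda: add G.
From G via lambda: add B.
From B via lambda: add N.
From N via lambda: add L.
No new states can be added; the closed set is {B, D, F, G, H, I, J, K, L, N, Q}.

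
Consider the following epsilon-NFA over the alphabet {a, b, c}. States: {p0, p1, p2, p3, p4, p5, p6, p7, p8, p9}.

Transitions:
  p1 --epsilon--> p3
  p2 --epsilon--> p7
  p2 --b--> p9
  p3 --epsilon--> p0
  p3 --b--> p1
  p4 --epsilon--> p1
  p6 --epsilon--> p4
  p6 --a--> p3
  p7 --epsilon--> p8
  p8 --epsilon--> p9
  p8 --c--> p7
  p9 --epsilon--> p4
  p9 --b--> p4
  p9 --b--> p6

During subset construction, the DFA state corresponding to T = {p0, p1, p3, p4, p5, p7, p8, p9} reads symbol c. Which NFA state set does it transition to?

{p0, p1, p3, p4, p7, p8, p9}

p8 on c → {p7}.
No c-transition from p0, p1, p3, p4, p5, p7, p9.
Union after reading c: {p7}.
Now take the epsilon-closure:
From p7 via epsilon: add p8.
From p8 via epsilon: add p9.
From p9 via epsilon: add p4.
From p4 via epsilon: add p1.
From p1 via epsilon: add p3.
From p3 via epsilon: add p0.
No new states can be added; the closed set is {p0, p1, p3, p4, p7, p8, p9}.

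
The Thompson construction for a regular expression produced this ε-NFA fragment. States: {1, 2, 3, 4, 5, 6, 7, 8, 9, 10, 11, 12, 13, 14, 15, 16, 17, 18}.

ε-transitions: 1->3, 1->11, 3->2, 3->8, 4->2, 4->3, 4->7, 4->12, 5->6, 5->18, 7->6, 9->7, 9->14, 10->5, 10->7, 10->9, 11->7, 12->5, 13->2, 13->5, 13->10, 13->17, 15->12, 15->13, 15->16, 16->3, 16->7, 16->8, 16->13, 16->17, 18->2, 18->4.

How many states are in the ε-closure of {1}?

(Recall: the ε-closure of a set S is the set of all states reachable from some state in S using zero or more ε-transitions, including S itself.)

7

Start with {1}.
From 1 via ε: add 3, 11.
From 3 via ε: add 2, 8.
From 11 via ε: add 7.
From 7 via ε: add 6.
ε-closure = {1, 2, 3, 6, 7, 8, 11}, which has 7 states.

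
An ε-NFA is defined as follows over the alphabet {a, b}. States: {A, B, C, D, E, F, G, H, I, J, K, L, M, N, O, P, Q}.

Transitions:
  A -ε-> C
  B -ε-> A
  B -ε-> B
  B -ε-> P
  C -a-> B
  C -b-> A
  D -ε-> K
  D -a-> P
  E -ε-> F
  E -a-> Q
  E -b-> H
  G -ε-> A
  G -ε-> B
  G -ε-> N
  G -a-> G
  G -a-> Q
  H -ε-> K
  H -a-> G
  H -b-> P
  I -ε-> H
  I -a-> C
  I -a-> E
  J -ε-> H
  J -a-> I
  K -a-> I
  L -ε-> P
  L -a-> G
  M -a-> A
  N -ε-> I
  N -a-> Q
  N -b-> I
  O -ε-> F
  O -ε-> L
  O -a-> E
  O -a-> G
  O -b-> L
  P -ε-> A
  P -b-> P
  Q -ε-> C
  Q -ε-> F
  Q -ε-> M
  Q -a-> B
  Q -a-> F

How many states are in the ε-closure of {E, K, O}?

Start with {E, K, O}.
From E via ε: add F.
From O via ε: add L.
From L via ε: add P.
From P via ε: add A.
From A via ε: add C.
ε-closure = {A, C, E, F, K, L, O, P}, which has 8 states.

8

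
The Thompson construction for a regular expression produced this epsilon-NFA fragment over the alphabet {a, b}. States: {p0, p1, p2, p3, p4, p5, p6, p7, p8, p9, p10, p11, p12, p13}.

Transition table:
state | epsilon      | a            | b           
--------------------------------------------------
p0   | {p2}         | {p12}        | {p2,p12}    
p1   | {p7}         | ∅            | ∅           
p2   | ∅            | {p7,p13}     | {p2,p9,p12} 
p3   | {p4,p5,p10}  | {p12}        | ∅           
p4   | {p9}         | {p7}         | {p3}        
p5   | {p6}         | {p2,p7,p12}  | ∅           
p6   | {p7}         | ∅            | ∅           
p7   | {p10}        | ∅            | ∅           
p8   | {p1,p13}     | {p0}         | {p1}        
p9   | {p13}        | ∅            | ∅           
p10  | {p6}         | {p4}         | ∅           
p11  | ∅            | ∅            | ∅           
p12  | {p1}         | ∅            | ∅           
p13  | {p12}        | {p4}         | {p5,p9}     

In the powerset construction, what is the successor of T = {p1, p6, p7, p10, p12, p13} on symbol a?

{p1, p4, p6, p7, p9, p10, p12, p13}

p10 on a → {p4}.
p13 on a → {p4}.
No a-transition from p1, p6, p7, p12.
Union after reading a: {p4}.
Now take the epsilon-closure:
From p4 via epsilon: add p9.
From p9 via epsilon: add p13.
From p13 via epsilon: add p12.
From p12 via epsilon: add p1.
From p1 via epsilon: add p7.
From p7 via epsilon: add p10.
From p10 via epsilon: add p6.
No new states can be added; the closed set is {p1, p4, p6, p7, p9, p10, p12, p13}.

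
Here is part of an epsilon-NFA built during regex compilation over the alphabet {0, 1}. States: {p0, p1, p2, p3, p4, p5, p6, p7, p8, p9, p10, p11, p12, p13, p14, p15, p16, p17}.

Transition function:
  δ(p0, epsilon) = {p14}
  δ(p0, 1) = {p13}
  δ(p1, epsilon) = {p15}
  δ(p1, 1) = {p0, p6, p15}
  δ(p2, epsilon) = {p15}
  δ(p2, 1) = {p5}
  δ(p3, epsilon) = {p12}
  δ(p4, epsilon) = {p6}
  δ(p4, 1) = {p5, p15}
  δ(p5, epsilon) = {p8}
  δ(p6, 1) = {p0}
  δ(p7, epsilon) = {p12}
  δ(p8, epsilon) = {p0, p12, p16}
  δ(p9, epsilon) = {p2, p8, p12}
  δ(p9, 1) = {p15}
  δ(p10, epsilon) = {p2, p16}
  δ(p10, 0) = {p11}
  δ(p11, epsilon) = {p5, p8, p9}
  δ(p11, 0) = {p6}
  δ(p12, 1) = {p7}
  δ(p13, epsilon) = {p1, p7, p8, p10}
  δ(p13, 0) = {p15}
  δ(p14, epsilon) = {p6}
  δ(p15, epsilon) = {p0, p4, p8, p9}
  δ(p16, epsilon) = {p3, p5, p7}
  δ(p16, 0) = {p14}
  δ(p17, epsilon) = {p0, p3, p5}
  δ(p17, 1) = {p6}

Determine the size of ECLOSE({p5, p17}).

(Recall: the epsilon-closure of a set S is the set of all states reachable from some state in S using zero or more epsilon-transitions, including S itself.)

Start with {p5, p17}.
From p5 via epsilon: add p8.
From p17 via epsilon: add p0, p3.
From p0 via epsilon: add p14.
From p3 via epsilon: add p12.
From p8 via epsilon: add p16.
From p14 via epsilon: add p6.
From p16 via epsilon: add p7.
epsilon-closure = {p0, p3, p5, p6, p7, p8, p12, p14, p16, p17}, which has 10 states.

10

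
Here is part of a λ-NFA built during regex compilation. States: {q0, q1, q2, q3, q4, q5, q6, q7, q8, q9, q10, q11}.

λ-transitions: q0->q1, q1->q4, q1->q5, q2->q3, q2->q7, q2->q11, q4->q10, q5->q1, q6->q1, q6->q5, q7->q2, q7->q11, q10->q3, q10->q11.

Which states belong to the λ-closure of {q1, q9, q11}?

{q1, q3, q4, q5, q9, q10, q11}

Start with {q1, q9, q11}.
From q1 via λ: add q4, q5.
From q4 via λ: add q10.
From q10 via λ: add q3.
No new states can be added; the closed set is {q1, q3, q4, q5, q9, q10, q11}.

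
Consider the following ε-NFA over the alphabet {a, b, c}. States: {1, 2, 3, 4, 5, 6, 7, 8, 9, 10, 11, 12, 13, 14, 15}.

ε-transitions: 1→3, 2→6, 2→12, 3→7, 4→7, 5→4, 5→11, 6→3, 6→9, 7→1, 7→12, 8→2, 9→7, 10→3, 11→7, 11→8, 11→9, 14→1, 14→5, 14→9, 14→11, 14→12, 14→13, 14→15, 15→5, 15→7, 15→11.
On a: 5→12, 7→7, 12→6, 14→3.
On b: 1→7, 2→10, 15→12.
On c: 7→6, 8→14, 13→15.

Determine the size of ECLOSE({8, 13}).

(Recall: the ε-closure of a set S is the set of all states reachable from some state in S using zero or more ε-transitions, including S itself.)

Start with {8, 13}.
From 8 via ε: add 2.
From 2 via ε: add 6, 12.
From 6 via ε: add 3, 9.
From 3 via ε: add 7.
From 7 via ε: add 1.
ε-closure = {1, 2, 3, 6, 7, 8, 9, 12, 13}, which has 9 states.

9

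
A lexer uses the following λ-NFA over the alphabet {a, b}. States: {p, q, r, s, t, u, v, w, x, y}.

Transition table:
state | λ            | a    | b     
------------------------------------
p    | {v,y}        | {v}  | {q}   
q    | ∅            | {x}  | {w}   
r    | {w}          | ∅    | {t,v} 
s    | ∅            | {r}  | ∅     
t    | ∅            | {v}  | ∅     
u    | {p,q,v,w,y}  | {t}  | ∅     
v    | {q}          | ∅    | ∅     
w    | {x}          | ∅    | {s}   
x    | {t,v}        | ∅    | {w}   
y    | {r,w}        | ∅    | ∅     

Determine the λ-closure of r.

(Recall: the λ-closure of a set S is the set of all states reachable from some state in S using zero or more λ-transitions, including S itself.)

{q, r, t, v, w, x}

Start with {r}.
From r via λ: add w.
From w via λ: add x.
From x via λ: add t, v.
From v via λ: add q.
No new states can be added; the closed set is {q, r, t, v, w, x}.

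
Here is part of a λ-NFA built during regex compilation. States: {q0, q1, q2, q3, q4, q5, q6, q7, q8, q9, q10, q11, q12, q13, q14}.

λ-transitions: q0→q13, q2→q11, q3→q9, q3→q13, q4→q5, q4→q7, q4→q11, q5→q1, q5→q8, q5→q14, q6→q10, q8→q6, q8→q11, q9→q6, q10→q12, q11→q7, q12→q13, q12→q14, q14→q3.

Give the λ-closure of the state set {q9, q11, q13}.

Start with {q9, q11, q13}.
From q9 via λ: add q6.
From q11 via λ: add q7.
From q6 via λ: add q10.
From q10 via λ: add q12.
From q12 via λ: add q14.
From q14 via λ: add q3.
No new states can be added; the closed set is {q3, q6, q7, q9, q10, q11, q12, q13, q14}.

{q3, q6, q7, q9, q10, q11, q12, q13, q14}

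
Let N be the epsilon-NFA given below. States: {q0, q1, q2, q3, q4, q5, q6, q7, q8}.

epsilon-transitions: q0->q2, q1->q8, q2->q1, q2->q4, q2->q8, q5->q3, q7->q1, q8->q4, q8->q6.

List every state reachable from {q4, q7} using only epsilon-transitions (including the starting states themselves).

Start with {q4, q7}.
From q7 via epsilon: add q1.
From q1 via epsilon: add q8.
From q8 via epsilon: add q6.
No new states can be added; the closed set is {q1, q4, q6, q7, q8}.

{q1, q4, q6, q7, q8}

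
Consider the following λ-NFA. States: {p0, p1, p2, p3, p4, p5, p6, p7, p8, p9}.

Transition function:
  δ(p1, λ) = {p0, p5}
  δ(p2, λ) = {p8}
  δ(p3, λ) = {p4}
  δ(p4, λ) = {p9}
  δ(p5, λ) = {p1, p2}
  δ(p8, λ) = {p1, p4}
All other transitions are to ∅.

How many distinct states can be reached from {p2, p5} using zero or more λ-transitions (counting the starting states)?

Start with {p2, p5}.
From p2 via λ: add p8.
From p5 via λ: add p1.
From p1 via λ: add p0.
From p8 via λ: add p4.
From p4 via λ: add p9.
λ-closure = {p0, p1, p2, p4, p5, p8, p9}, which has 7 states.

7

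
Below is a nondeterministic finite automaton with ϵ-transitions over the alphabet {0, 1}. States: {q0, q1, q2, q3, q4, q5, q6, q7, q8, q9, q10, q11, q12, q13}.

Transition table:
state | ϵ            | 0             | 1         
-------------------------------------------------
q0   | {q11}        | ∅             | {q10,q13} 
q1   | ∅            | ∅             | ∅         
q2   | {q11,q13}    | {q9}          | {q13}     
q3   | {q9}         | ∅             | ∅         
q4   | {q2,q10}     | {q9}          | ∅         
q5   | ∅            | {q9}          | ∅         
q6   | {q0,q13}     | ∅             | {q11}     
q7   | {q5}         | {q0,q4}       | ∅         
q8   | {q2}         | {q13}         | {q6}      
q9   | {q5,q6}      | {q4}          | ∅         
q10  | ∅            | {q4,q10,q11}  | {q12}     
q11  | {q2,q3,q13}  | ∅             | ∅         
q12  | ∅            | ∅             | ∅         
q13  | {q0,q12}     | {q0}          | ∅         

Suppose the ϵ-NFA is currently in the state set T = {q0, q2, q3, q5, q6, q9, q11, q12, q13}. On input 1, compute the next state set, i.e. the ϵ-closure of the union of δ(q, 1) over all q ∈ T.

{q0, q2, q3, q5, q6, q9, q10, q11, q12, q13}

q0 on 1 → {q10, q13}.
q2 on 1 → {q13}.
q6 on 1 → {q11}.
No 1-transition from q3, q5, q9, q11, q12, q13.
Union after reading 1: {q10, q11, q13}.
Now take the ϵ-closure:
From q11 via ϵ: add q2, q3.
From q13 via ϵ: add q0, q12.
From q3 via ϵ: add q9.
From q9 via ϵ: add q5, q6.
No new states can be added; the closed set is {q0, q2, q3, q5, q6, q9, q10, q11, q12, q13}.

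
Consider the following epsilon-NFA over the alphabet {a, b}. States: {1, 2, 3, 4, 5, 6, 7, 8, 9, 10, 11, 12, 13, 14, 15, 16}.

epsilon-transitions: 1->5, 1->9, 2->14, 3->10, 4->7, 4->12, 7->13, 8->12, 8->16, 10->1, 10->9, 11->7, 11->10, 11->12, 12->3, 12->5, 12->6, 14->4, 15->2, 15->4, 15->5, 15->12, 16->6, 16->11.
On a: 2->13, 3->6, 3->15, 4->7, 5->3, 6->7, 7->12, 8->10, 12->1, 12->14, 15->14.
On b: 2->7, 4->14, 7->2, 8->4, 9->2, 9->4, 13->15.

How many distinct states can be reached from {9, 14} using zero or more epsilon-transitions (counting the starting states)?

11

Start with {9, 14}.
From 14 via epsilon: add 4.
From 4 via epsilon: add 7, 12.
From 7 via epsilon: add 13.
From 12 via epsilon: add 3, 5, 6.
From 3 via epsilon: add 10.
From 10 via epsilon: add 1.
epsilon-closure = {1, 3, 4, 5, 6, 7, 9, 10, 12, 13, 14}, which has 11 states.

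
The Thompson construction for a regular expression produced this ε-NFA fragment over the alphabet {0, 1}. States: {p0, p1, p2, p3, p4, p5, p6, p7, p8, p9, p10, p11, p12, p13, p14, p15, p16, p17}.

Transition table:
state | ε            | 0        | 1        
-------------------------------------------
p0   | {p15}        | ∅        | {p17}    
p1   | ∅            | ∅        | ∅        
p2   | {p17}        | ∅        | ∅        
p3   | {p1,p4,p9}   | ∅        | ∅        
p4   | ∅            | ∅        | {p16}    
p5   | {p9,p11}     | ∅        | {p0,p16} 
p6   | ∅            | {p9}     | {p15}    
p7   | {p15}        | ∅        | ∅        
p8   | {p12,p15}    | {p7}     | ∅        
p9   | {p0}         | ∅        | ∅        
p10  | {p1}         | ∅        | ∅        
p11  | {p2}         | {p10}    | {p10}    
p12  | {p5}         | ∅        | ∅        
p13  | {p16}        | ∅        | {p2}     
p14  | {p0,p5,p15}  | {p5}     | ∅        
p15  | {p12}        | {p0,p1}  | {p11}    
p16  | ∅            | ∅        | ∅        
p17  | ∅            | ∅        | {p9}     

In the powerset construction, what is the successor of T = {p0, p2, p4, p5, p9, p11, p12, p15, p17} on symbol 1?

p0 on 1 → {p17}.
p4 on 1 → {p16}.
p5 on 1 → {p0, p16}.
p11 on 1 → {p10}.
p15 on 1 → {p11}.
p17 on 1 → {p9}.
No 1-transition from p2, p9, p12.
Union after reading 1: {p0, p9, p10, p11, p16, p17}.
Now take the ε-closure:
From p0 via ε: add p15.
From p10 via ε: add p1.
From p11 via ε: add p2.
From p15 via ε: add p12.
From p12 via ε: add p5.
No new states can be added; the closed set is {p0, p1, p2, p5, p9, p10, p11, p12, p15, p16, p17}.

{p0, p1, p2, p5, p9, p10, p11, p12, p15, p16, p17}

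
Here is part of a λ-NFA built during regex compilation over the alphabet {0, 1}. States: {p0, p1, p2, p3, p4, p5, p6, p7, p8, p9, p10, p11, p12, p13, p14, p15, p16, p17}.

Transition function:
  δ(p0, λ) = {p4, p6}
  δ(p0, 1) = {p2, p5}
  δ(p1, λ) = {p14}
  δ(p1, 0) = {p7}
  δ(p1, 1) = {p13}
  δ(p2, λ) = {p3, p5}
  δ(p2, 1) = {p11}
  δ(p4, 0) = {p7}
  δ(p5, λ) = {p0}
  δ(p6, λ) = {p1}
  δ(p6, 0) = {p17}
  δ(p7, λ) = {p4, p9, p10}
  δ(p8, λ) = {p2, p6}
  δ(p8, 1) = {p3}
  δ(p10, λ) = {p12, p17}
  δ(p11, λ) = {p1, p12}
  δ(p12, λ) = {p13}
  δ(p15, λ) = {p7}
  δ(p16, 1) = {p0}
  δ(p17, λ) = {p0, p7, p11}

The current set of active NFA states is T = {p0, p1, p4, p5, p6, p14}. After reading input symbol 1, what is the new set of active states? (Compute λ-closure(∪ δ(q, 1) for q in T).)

{p0, p1, p2, p3, p4, p5, p6, p13, p14}

p0 on 1 → {p2, p5}.
p1 on 1 → {p13}.
No 1-transition from p4, p5, p6, p14.
Union after reading 1: {p2, p5, p13}.
Now take the λ-closure:
From p2 via λ: add p3.
From p5 via λ: add p0.
From p0 via λ: add p4, p6.
From p6 via λ: add p1.
From p1 via λ: add p14.
No new states can be added; the closed set is {p0, p1, p2, p3, p4, p5, p6, p13, p14}.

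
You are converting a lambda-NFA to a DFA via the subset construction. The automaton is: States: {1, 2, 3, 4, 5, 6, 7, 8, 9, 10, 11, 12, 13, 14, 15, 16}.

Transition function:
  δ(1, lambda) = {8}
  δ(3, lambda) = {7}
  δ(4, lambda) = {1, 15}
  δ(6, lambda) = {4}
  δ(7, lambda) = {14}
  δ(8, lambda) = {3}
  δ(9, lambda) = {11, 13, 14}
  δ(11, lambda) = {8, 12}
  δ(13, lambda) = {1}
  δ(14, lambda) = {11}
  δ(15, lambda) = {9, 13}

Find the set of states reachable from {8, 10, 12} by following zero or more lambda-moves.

Start with {8, 10, 12}.
From 8 via lambda: add 3.
From 3 via lambda: add 7.
From 7 via lambda: add 14.
From 14 via lambda: add 11.
No new states can be added; the closed set is {3, 7, 8, 10, 11, 12, 14}.

{3, 7, 8, 10, 11, 12, 14}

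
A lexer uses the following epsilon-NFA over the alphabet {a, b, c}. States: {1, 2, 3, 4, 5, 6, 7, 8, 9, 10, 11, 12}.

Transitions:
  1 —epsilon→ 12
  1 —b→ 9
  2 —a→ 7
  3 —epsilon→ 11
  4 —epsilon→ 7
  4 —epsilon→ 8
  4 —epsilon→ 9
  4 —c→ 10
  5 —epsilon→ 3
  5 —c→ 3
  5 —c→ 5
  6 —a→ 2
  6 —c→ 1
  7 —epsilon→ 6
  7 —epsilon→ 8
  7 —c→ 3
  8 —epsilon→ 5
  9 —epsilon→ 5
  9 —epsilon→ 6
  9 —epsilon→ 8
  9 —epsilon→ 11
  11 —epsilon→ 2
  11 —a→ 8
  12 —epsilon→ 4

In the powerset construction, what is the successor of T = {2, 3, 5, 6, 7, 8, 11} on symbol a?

2 on a → {7}.
6 on a → {2}.
11 on a → {8}.
No a-transition from 3, 5, 7, 8.
Union after reading a: {2, 7, 8}.
Now take the epsilon-closure:
From 7 via epsilon: add 6.
From 8 via epsilon: add 5.
From 5 via epsilon: add 3.
From 3 via epsilon: add 11.
No new states can be added; the closed set is {2, 3, 5, 6, 7, 8, 11}.

{2, 3, 5, 6, 7, 8, 11}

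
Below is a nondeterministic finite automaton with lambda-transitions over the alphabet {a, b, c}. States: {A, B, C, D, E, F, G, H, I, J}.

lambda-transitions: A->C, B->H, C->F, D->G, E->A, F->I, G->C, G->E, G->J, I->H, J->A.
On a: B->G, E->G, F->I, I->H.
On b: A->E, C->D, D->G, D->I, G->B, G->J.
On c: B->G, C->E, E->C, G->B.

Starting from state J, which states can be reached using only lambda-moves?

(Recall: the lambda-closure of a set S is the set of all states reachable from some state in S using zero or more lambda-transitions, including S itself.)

Start with {J}.
From J via lambda: add A.
From A via lambda: add C.
From C via lambda: add F.
From F via lambda: add I.
From I via lambda: add H.
No new states can be added; the closed set is {A, C, F, H, I, J}.

{A, C, F, H, I, J}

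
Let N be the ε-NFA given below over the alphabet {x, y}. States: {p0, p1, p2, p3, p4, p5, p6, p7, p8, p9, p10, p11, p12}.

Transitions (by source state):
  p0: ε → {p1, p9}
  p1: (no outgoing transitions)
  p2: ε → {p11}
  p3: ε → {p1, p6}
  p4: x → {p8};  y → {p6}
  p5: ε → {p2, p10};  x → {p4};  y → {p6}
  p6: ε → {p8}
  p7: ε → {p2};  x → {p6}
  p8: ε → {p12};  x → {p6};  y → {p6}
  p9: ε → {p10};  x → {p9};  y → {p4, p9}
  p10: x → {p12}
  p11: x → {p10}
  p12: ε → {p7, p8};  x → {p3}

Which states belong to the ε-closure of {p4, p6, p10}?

Start with {p4, p6, p10}.
From p6 via ε: add p8.
From p8 via ε: add p12.
From p12 via ε: add p7.
From p7 via ε: add p2.
From p2 via ε: add p11.
No new states can be added; the closed set is {p2, p4, p6, p7, p8, p10, p11, p12}.

{p2, p4, p6, p7, p8, p10, p11, p12}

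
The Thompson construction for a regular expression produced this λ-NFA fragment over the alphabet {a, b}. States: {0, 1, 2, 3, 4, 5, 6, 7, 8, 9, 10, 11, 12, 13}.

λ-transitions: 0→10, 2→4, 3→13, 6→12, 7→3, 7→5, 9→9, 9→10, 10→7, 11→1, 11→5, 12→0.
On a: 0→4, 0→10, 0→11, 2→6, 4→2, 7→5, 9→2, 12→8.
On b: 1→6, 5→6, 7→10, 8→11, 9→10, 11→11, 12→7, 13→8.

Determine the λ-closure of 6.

{0, 3, 5, 6, 7, 10, 12, 13}

Start with {6}.
From 6 via λ: add 12.
From 12 via λ: add 0.
From 0 via λ: add 10.
From 10 via λ: add 7.
From 7 via λ: add 3, 5.
From 3 via λ: add 13.
No new states can be added; the closed set is {0, 3, 5, 6, 7, 10, 12, 13}.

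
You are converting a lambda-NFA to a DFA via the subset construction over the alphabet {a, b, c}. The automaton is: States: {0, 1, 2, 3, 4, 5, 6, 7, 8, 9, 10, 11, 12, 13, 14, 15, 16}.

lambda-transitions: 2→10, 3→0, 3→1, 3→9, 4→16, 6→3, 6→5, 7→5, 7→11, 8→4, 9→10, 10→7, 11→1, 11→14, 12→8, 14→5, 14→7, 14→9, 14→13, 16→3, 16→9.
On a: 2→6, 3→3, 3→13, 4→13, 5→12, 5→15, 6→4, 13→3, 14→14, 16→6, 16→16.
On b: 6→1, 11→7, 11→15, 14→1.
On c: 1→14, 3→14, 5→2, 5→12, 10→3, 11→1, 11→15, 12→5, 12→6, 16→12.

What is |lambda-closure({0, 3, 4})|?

Start with {0, 3, 4}.
From 3 via lambda: add 1, 9.
From 4 via lambda: add 16.
From 9 via lambda: add 10.
From 10 via lambda: add 7.
From 7 via lambda: add 5, 11.
From 11 via lambda: add 14.
From 14 via lambda: add 13.
lambda-closure = {0, 1, 3, 4, 5, 7, 9, 10, 11, 13, 14, 16}, which has 12 states.

12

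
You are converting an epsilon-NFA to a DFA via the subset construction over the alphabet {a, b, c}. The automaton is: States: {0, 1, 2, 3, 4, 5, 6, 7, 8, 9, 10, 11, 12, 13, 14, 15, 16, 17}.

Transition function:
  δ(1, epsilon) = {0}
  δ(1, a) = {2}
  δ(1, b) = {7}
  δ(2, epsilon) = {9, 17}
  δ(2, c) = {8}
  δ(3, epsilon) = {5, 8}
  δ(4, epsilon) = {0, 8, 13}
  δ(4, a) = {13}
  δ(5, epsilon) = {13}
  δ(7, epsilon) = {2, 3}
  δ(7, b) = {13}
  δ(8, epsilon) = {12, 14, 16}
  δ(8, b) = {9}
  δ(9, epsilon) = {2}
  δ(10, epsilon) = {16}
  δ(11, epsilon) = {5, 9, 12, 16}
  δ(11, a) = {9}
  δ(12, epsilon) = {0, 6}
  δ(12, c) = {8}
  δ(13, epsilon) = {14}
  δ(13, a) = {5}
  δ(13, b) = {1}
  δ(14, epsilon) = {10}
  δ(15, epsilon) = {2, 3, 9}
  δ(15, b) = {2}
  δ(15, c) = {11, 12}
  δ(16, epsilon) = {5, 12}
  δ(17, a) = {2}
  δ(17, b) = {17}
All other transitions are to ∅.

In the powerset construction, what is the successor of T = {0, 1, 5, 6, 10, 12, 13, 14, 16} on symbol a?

{0, 2, 5, 6, 9, 10, 12, 13, 14, 16, 17}

1 on a → {2}.
13 on a → {5}.
No a-transition from 0, 5, 6, 10, 12, 14, 16.
Union after reading a: {2, 5}.
Now take the epsilon-closure:
From 2 via epsilon: add 9, 17.
From 5 via epsilon: add 13.
From 13 via epsilon: add 14.
From 14 via epsilon: add 10.
From 10 via epsilon: add 16.
From 16 via epsilon: add 12.
From 12 via epsilon: add 0, 6.
No new states can be added; the closed set is {0, 2, 5, 6, 9, 10, 12, 13, 14, 16, 17}.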